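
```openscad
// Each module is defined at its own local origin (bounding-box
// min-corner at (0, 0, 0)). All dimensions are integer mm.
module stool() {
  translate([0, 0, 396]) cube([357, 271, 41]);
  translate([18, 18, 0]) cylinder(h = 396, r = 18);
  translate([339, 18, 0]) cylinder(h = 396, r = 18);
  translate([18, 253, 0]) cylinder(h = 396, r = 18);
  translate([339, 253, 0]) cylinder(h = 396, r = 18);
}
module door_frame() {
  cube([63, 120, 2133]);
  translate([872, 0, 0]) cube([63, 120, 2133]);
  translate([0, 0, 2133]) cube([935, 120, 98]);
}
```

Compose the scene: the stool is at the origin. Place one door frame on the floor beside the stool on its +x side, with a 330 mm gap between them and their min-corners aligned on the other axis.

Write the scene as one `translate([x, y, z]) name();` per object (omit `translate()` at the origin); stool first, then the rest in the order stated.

stool();
translate([687, 0, 0]) door_frame();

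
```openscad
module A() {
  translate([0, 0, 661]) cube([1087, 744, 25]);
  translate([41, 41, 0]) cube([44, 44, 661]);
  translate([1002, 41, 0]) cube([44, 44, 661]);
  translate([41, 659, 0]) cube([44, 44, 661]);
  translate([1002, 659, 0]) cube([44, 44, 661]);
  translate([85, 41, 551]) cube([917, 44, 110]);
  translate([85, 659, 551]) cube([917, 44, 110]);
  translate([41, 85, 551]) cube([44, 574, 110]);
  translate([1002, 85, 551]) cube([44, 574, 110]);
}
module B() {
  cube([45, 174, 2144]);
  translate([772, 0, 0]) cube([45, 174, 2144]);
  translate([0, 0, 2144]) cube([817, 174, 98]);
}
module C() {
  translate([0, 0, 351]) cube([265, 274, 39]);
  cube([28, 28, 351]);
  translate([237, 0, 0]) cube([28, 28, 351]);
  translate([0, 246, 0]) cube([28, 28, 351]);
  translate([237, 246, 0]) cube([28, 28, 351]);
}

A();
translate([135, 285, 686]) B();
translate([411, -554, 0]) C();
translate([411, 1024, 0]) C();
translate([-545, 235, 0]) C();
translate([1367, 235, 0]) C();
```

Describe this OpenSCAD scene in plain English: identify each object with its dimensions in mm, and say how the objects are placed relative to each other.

A is a table: top 1087 mm (x) × 744 mm (y), 25 mm thick, upper face at z = 686 mm, on four 44×44 mm square legs, each inset 41 mm from the nearest pair of top edges, running from z = 0 to the bottom of the top. Four apron rails, 44 mm thick and 110 mm tall, run between adjacent legs with their top edges flush with the underside of the top and their outer faces flush with the legs' outer faces.

B is a rectangular door frame: two vertical jambs of 45×174 mm section, 2144 mm tall, with a clear opening 727 mm wide between their inner faces. A header 98 mm tall and 174 mm deep lies on top of the jambs and spans the full outside width.

C is a four-legged stool. The seat is 265×274 mm, 39 mm thick, top at z = 390 mm. It stands on four square legs, each 28×28 mm in cross-section, from z = 0 to the seat underside, each flush with a corner of the seat.

The door frame is on top of the table, centred. Four stools sit around the table at the −y, +y, −x, +x sides.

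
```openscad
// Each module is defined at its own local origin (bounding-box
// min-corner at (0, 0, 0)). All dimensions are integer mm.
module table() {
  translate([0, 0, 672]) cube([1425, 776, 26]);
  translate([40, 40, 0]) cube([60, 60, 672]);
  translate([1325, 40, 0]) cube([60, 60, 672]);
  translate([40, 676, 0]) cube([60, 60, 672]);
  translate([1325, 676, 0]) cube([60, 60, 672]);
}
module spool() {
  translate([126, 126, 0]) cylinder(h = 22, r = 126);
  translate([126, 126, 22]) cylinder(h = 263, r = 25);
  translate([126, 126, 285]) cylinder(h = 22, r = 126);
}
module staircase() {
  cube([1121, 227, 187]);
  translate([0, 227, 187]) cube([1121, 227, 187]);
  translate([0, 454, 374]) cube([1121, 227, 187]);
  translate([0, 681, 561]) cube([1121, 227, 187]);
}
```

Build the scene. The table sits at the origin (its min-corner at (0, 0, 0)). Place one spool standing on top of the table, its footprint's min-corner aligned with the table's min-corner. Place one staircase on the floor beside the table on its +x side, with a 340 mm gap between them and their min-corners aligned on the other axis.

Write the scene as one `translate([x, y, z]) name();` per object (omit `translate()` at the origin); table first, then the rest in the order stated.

table();
translate([0, 0, 698]) spool();
translate([1765, 0, 0]) staircase();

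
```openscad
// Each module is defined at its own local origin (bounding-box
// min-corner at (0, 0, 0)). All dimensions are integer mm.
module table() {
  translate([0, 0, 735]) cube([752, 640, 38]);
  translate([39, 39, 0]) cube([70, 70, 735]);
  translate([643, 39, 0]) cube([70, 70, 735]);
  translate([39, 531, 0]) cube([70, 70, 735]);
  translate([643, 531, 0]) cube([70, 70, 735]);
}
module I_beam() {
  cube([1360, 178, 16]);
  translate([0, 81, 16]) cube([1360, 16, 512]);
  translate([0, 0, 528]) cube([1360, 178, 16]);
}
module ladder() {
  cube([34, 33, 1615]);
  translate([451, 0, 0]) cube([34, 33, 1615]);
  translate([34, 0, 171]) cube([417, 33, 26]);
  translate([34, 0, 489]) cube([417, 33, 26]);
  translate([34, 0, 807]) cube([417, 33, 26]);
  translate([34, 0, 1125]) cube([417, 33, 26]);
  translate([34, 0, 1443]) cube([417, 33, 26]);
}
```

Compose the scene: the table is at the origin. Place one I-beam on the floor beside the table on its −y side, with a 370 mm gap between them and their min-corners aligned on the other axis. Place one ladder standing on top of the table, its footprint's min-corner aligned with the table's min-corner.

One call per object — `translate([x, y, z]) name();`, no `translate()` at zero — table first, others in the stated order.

table();
translate([0, -548, 0]) I_beam();
translate([0, 0, 773]) ladder();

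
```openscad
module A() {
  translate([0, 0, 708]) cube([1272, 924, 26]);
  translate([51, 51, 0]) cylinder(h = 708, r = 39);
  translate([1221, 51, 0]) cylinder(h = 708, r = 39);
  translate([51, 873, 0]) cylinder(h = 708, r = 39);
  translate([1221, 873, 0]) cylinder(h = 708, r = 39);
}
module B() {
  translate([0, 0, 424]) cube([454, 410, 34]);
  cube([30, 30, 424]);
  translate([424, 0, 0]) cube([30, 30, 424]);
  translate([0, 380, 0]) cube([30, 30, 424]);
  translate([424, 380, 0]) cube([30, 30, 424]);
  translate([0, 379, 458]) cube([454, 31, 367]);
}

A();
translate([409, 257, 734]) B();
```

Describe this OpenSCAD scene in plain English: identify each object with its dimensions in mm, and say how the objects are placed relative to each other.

A is a table with a 1272×924 mm rectangular top, 26 mm thick, top surface at z = 734 mm, supported by four round legs of 78 mm diameter, each leg's bounding box inset 12 mm from the nearest pair of top edges, running from the floor.

B is a chair. The seat is a 454×410×34 mm slab with its top at z = 458 mm, on four 30×30 mm corner legs (flush with the seat edges, standing on z = 0). A flat backrest 31 mm thick, 367 mm tall, spans the full seat width and rises from the seat top along its +y edge, rear face flush with the rear of the seat.

The chair is on top of the table, centred.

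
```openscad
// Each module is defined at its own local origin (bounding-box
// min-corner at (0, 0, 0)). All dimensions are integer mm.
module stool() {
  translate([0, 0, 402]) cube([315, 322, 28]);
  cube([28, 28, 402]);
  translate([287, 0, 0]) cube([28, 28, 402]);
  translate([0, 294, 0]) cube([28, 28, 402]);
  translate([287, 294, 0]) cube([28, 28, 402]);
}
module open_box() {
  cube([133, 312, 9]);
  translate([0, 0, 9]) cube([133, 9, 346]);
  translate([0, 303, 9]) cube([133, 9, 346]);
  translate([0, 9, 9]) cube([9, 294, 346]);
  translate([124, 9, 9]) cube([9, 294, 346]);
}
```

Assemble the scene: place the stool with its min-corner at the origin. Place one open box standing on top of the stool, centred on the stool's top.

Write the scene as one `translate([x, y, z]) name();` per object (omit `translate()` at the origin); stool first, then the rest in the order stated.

stool();
translate([91, 5, 430]) open_box();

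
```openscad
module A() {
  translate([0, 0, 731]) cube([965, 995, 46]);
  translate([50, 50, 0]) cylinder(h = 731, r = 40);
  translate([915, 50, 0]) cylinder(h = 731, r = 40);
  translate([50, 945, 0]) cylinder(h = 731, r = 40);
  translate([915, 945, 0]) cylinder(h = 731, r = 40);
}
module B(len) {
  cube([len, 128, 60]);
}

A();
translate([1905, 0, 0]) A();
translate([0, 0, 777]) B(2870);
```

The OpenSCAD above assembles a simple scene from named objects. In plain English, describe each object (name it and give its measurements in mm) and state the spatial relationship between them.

A is a table with a 965×995 mm rectangular top, 46 mm thick, top surface at z = 777 mm, supported by four round legs of 80 mm diameter, each leg's bounding box inset 10 mm from the nearest pair of top edges, running from the floor.

B is a rectangular beam 2870 mm long (x), 128 mm deep (y), 60 mm thick (z).

The beam spans the tops of two tables placed 940 mm apart, resting at z = 777 mm.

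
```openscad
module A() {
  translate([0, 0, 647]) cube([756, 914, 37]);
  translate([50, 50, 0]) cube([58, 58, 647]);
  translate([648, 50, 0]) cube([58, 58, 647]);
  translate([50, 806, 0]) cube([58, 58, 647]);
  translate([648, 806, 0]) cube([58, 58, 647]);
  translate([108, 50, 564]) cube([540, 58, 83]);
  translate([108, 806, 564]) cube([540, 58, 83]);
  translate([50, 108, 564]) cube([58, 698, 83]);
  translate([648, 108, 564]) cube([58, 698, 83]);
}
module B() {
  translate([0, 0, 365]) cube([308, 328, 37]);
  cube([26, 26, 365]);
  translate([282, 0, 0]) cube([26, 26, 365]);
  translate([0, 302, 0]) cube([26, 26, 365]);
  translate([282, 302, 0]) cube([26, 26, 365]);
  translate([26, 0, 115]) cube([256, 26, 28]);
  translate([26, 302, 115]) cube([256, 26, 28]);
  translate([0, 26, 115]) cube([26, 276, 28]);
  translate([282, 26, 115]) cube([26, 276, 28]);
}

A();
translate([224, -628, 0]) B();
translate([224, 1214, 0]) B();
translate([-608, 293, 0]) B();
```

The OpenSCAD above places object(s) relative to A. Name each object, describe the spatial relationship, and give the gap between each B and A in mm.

Each stool's nearest face is 300 mm from the table's bounding box.

A is a table. B is a stool. Three stools sit around the table at the −y, +y, −x sides. The gap between each stool and the table is 300 mm.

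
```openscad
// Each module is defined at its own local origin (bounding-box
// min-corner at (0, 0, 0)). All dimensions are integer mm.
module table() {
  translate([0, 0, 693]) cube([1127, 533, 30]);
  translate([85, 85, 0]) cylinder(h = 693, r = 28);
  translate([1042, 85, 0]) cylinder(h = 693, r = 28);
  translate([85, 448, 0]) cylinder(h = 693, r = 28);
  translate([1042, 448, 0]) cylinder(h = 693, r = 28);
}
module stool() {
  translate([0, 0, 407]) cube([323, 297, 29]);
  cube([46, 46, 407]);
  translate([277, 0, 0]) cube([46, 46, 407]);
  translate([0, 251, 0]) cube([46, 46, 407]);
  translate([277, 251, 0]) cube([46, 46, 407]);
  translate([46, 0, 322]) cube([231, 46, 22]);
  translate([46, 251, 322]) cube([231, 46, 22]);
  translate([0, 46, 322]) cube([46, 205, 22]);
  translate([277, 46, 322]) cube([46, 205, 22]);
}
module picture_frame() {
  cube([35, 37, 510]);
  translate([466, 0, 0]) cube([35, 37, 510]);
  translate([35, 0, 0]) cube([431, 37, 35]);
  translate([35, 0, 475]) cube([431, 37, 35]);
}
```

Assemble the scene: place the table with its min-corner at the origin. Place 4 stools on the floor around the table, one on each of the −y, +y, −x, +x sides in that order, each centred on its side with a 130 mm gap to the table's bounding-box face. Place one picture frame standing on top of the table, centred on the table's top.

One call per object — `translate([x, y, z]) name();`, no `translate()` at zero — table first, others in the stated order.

table();
translate([402, -427, 0]) stool();
translate([402, 663, 0]) stool();
translate([-453, 118, 0]) stool();
translate([1257, 118, 0]) stool();
translate([313, 248, 723]) picture_frame();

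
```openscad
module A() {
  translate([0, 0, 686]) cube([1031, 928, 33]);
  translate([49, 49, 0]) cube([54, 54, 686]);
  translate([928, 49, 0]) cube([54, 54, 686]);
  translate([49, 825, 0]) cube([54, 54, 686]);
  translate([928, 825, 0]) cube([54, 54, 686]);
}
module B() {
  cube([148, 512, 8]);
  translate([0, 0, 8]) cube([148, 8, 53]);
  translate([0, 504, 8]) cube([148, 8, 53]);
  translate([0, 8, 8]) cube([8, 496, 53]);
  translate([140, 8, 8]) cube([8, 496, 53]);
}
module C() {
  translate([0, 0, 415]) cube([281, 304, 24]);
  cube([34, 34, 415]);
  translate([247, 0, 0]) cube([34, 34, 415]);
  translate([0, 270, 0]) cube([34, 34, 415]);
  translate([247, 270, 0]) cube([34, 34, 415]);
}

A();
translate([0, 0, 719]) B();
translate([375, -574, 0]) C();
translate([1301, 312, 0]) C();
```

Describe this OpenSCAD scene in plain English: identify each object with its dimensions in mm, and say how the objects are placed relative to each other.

A is a rectangular dining table. The top is 1031×928×33 mm with its upper surface at z = 719 mm. It stands on four 54×54 mm square legs, each inset 49 mm from the nearest pair of top edges, running from the floor to the underside of the top.

B is an open-topped rectangular box: outside dimensions 148×512×61 mm, with a uniform wall and base thickness of 8 mm. The base is a full 148×512 slab on the floor; four walls sit on top of the base. The front and back walls (the −y and +y sides) span the full width; the two side walls fit between them.

C is a simple wooden stool: a rectangular seat 281 mm (x) by 304 mm (y), 24 mm thick, top face at z = 439 mm, on four square legs, each 34×34 mm in cross-section. The legs rest on z = 0, each flush with a corner of the seat.

The open box is on top of the table. Two stools sit around the table at the −y, +x sides.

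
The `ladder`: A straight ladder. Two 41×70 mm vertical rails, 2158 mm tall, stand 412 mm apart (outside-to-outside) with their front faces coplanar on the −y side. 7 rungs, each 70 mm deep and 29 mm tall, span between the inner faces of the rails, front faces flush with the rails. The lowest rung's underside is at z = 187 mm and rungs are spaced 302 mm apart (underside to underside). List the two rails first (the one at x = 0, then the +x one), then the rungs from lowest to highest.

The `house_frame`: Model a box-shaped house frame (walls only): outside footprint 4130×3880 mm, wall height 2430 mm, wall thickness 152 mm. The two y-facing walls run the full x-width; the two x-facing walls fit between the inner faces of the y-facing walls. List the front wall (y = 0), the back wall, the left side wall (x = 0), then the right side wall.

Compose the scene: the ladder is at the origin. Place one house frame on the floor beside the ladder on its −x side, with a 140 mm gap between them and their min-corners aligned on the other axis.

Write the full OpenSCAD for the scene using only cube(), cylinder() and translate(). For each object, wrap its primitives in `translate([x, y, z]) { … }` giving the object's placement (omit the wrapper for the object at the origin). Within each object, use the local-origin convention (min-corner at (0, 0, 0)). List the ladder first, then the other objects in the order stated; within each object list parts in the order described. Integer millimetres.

cube([41, 70, 2158]);
translate([371, 0, 0]) cube([41, 70, 2158]);
translate([41, 0, 187]) cube([330, 70, 29]);
translate([41, 0, 489]) cube([330, 70, 29]);
translate([41, 0, 791]) cube([330, 70, 29]);
translate([41, 0, 1093]) cube([330, 70, 29]);
translate([41, 0, 1395]) cube([330, 70, 29]);
translate([41, 0, 1697]) cube([330, 70, 29]);
translate([41, 0, 1999]) cube([330, 70, 29]);
translate([-4270, 0, 0]) {
  cube([4130, 152, 2430]);
  translate([0, 3728, 0]) cube([4130, 152, 2430]);
  translate([0, 152, 0]) cube([152, 3576, 2430]);
  translate([3978, 152, 0]) cube([152, 3576, 2430]);
}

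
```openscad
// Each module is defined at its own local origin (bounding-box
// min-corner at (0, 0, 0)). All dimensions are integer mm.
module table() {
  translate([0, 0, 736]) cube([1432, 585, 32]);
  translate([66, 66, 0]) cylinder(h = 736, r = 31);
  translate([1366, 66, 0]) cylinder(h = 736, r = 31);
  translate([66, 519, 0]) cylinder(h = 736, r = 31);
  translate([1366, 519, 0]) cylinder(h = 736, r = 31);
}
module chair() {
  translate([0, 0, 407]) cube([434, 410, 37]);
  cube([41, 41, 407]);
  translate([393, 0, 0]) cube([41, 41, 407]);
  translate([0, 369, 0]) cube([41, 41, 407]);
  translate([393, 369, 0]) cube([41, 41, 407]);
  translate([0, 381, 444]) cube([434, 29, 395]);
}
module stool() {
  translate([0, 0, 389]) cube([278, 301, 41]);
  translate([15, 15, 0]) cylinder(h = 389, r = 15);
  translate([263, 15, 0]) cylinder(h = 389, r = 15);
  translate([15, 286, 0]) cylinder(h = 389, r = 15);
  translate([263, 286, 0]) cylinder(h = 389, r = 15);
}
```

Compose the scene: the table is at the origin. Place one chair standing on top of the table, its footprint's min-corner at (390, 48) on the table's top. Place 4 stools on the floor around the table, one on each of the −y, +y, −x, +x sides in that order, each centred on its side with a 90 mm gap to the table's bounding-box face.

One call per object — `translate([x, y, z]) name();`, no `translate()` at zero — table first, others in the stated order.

table();
translate([390, 48, 768]) chair();
translate([577, -391, 0]) stool();
translate([577, 675, 0]) stool();
translate([-368, 142, 0]) stool();
translate([1522, 142, 0]) stool();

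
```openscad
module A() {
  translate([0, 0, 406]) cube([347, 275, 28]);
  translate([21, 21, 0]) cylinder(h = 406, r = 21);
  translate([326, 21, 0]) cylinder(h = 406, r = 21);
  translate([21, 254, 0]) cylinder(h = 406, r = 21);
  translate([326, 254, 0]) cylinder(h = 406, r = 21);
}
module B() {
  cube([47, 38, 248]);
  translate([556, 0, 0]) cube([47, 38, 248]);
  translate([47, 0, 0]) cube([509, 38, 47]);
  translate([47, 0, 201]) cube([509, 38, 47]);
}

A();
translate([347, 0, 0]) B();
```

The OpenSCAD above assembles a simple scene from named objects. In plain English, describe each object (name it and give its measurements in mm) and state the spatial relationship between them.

A is a four-legged stool. The seat is a 347×275×28 mm slab whose top surface is at z = 434 mm; four round legs, each 42 mm in diameter, run from the floor (z = 0) to the underside of the seat, each leg's axis is inset half a diameter from the nearest pair of seat edges (so the leg's bounding box is flush with the corner).

B is a rectangular picture frame lying in the x–z plane (depth along y). The opening is 509 mm wide (x) by 154 mm tall (z), surrounded by a border 47 mm wide on all four sides. The frame is 38 mm deep and is made of two full-height vertical stiles with two horizontal rails fitted between them.

The picture frame is against the stool's +x side, with their −y faces flush.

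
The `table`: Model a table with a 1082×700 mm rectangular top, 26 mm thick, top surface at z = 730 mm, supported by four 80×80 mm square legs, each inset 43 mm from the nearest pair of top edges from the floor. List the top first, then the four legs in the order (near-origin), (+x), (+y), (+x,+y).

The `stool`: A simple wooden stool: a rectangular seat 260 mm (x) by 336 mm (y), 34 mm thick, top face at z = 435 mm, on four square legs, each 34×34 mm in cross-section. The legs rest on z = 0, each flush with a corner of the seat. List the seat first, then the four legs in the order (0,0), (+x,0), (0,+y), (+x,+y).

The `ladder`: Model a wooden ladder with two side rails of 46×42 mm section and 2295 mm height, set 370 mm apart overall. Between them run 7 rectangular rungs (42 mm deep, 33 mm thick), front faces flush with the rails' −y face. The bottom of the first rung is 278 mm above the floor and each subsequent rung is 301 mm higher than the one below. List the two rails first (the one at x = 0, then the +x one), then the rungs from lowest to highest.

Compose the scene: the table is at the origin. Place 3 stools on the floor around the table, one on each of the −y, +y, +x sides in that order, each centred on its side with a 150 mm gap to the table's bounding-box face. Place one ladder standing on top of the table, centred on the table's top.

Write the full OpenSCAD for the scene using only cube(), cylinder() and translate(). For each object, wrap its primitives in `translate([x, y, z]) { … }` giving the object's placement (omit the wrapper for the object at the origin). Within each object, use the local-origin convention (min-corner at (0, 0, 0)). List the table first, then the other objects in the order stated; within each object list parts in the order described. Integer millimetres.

translate([0, 0, 704]) cube([1082, 700, 26]);
translate([43, 43, 0]) cube([80, 80, 704]);
translate([959, 43, 0]) cube([80, 80, 704]);
translate([43, 577, 0]) cube([80, 80, 704]);
translate([959, 577, 0]) cube([80, 80, 704]);
translate([411, -486, 0]) {
  translate([0, 0, 401]) cube([260, 336, 34]);
  cube([34, 34, 401]);
  translate([226, 0, 0]) cube([34, 34, 401]);
  translate([0, 302, 0]) cube([34, 34, 401]);
  translate([226, 302, 0]) cube([34, 34, 401]);
}
translate([411, 850, 0]) {
  translate([0, 0, 401]) cube([260, 336, 34]);
  cube([34, 34, 401]);
  translate([226, 0, 0]) cube([34, 34, 401]);
  translate([0, 302, 0]) cube([34, 34, 401]);
  translate([226, 302, 0]) cube([34, 34, 401]);
}
translate([1232, 182, 0]) {
  translate([0, 0, 401]) cube([260, 336, 34]);
  cube([34, 34, 401]);
  translate([226, 0, 0]) cube([34, 34, 401]);
  translate([0, 302, 0]) cube([34, 34, 401]);
  translate([226, 302, 0]) cube([34, 34, 401]);
}
translate([356, 329, 730]) {
  cube([46, 42, 2295]);
  translate([324, 0, 0]) cube([46, 42, 2295]);
  translate([46, 0, 278]) cube([278, 42, 33]);
  translate([46, 0, 579]) cube([278, 42, 33]);
  translate([46, 0, 880]) cube([278, 42, 33]);
  translate([46, 0, 1181]) cube([278, 42, 33]);
  translate([46, 0, 1482]) cube([278, 42, 33]);
  translate([46, 0, 1783]) cube([278, 42, 33]);
  translate([46, 0, 2084]) cube([278, 42, 33]);
}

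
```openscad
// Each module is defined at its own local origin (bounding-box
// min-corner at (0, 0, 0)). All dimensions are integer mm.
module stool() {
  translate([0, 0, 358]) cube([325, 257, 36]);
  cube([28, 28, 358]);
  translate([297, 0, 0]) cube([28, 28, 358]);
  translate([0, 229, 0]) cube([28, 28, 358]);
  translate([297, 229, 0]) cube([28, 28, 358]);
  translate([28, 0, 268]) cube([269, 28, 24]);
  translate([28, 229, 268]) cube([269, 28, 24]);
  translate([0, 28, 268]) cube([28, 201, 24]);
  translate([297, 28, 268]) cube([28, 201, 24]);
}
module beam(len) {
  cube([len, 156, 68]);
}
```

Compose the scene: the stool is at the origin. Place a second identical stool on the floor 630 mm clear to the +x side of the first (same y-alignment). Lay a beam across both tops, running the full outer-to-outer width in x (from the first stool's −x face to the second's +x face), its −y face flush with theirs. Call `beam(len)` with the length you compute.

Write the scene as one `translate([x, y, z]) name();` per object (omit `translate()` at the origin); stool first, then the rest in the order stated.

stool();
translate([955, 0, 0]) stool();
translate([0, 0, 394]) beam(1280);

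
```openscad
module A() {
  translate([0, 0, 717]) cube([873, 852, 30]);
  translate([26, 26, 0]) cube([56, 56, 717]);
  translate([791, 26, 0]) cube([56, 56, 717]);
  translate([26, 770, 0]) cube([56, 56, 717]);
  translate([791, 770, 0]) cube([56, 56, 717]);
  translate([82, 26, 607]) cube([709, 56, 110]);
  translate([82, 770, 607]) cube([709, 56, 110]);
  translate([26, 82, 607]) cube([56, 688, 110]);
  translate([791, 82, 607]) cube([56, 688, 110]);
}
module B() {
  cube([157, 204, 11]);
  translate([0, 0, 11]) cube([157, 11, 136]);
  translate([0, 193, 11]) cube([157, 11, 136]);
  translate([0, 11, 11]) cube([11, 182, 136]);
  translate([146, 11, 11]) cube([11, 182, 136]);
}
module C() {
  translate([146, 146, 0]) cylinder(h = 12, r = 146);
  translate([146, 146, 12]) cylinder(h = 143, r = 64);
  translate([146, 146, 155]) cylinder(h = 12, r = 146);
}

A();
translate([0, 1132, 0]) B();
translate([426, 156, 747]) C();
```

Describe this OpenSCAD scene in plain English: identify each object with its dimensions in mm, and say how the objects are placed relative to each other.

A is a table with a 873×852 mm rectangular top, 30 mm thick, top surface at z = 747 mm, supported by four 56×56 mm square legs, each inset 26 mm from the nearest pair of top edges, running from the floor. Four apron rails, 56 mm thick and 110 mm tall, run between adjacent legs with their top edges flush with the underside of the top and their outer faces flush with the legs' outer faces.

B is an open-topped rectangular box: outside dimensions 157×204×147 mm, with a uniform wall and base thickness of 11 mm. The base is a full 157×204 slab on the floor; four walls sit on top of the base. The front and back walls (the −y and +y sides) span the full width; the two side walls fit between them.

C is a spool: two coaxial disc flanges of radius 146 mm and thickness 12 mm, joined by a core cylinder of radius 64 mm and height 143 mm. The lower flange rests on z = 0 and the three cylinders share a vertical axis.

The open box is on the floor beside the table on its +y side. The spool is on top of the table.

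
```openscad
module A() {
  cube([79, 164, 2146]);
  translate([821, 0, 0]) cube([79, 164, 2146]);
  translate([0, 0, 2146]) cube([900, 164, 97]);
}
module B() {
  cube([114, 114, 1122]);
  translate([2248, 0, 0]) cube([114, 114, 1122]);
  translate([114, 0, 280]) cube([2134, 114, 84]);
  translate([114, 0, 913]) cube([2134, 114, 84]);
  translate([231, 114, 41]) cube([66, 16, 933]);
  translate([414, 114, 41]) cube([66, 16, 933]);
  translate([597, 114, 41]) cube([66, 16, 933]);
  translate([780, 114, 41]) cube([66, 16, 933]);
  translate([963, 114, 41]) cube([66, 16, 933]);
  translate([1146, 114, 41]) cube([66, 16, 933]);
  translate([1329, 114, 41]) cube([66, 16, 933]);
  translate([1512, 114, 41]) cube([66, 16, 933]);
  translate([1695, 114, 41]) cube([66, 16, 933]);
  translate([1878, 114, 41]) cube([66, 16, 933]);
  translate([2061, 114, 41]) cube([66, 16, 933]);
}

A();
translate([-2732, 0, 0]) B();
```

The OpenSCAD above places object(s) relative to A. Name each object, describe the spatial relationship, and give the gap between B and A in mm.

A is a door frame. B is a fence section. The fence section is on the floor beside the door frame on its −x side. The gap between the fence section and the door frame is 370 mm.

The fence section's nearest face is 370 mm from the door frame's −x face.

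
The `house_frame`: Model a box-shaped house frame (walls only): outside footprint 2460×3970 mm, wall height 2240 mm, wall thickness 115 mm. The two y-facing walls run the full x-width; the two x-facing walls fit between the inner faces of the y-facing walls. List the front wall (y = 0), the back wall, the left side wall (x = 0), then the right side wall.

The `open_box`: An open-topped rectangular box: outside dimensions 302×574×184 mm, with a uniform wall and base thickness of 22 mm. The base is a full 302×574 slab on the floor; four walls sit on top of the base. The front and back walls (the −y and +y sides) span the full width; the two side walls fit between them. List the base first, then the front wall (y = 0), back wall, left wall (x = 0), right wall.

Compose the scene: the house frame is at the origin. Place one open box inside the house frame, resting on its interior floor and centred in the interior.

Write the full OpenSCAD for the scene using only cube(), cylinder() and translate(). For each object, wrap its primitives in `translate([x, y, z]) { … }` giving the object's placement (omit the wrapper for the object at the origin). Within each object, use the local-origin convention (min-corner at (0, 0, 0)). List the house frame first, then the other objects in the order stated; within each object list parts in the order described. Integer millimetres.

cube([2460, 115, 2240]);
translate([0, 3855, 0]) cube([2460, 115, 2240]);
translate([0, 115, 0]) cube([115, 3740, 2240]);
translate([2345, 115, 0]) cube([115, 3740, 2240]);
translate([1079, 1698, 0]) {
  cube([302, 574, 22]);
  translate([0, 0, 22]) cube([302, 22, 162]);
  translate([0, 552, 22]) cube([302, 22, 162]);
  translate([0, 22, 22]) cube([22, 530, 162]);
  translate([280, 22, 22]) cube([22, 530, 162]);
}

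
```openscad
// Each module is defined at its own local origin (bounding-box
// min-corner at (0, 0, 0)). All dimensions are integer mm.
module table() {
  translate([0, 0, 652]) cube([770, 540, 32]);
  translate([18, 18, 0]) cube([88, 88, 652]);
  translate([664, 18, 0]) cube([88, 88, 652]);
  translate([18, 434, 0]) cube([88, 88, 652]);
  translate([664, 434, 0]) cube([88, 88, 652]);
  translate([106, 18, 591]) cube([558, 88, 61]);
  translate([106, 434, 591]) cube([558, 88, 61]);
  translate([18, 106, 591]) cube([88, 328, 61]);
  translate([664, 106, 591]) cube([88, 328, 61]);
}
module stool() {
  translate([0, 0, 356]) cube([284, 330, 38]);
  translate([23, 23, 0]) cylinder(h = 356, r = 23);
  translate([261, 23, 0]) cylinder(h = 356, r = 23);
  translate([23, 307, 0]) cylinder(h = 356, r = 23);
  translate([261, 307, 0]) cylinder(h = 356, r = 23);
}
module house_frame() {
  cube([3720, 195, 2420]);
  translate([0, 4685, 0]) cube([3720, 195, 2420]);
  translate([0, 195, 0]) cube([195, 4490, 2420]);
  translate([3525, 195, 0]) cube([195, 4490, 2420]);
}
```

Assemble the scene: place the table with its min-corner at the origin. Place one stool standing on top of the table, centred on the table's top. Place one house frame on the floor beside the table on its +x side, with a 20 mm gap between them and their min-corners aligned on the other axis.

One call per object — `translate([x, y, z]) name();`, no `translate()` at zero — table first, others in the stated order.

table();
translate([243, 105, 684]) stool();
translate([790, 0, 0]) house_frame();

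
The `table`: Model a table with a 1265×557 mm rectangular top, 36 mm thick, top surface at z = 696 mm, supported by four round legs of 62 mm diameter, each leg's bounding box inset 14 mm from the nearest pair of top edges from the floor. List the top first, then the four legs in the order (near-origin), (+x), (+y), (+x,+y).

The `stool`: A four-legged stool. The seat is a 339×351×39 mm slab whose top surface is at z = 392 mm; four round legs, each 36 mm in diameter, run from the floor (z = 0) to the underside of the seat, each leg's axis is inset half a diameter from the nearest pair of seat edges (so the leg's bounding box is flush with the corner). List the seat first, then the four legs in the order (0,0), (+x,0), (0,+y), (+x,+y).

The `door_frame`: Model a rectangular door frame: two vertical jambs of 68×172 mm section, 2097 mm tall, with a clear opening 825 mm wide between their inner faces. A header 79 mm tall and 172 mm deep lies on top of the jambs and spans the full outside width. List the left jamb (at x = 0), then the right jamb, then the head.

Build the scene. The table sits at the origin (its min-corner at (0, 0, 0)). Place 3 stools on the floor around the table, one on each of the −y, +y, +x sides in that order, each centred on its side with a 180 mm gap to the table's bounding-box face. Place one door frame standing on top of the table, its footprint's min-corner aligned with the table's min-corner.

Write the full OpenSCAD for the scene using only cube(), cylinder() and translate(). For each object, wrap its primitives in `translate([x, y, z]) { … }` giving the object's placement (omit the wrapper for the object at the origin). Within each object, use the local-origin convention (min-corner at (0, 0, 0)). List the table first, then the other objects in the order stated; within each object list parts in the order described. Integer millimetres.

translate([0, 0, 660]) cube([1265, 557, 36]);
translate([45, 45, 0]) cylinder(h = 660, r = 31);
translate([1220, 45, 0]) cylinder(h = 660, r = 31);
translate([45, 512, 0]) cylinder(h = 660, r = 31);
translate([1220, 512, 0]) cylinder(h = 660, r = 31);
translate([463, -531, 0]) {
  translate([0, 0, 353]) cube([339, 351, 39]);
  translate([18, 18, 0]) cylinder(h = 353, r = 18);
  translate([321, 18, 0]) cylinder(h = 353, r = 18);
  translate([18, 333, 0]) cylinder(h = 353, r = 18);
  translate([321, 333, 0]) cylinder(h = 353, r = 18);
}
translate([463, 737, 0]) {
  translate([0, 0, 353]) cube([339, 351, 39]);
  translate([18, 18, 0]) cylinder(h = 353, r = 18);
  translate([321, 18, 0]) cylinder(h = 353, r = 18);
  translate([18, 333, 0]) cylinder(h = 353, r = 18);
  translate([321, 333, 0]) cylinder(h = 353, r = 18);
}
translate([1445, 103, 0]) {
  translate([0, 0, 353]) cube([339, 351, 39]);
  translate([18, 18, 0]) cylinder(h = 353, r = 18);
  translate([321, 18, 0]) cylinder(h = 353, r = 18);
  translate([18, 333, 0]) cylinder(h = 353, r = 18);
  translate([321, 333, 0]) cylinder(h = 353, r = 18);
}
translate([0, 0, 696]) {
  cube([68, 172, 2097]);
  translate([893, 0, 0]) cube([68, 172, 2097]);
  translate([0, 0, 2097]) cube([961, 172, 79]);
}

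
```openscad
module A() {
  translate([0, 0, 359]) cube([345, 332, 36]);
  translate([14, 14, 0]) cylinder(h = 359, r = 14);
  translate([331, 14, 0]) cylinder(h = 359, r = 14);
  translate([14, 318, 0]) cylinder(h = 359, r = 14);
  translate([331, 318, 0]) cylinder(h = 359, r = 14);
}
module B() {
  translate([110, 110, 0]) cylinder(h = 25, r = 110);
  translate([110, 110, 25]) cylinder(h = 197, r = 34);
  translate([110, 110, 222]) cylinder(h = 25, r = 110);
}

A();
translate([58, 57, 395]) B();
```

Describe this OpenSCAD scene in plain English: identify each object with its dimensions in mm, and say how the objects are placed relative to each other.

A is a four-legged stool. The seat is a 345×332×36 mm slab whose top surface is at z = 395 mm; four round legs, each 28 mm in diameter, run from the floor (z = 0) to the underside of the seat, each leg's axis is inset half a diameter from the nearest pair of seat edges (so the leg's bounding box is flush with the corner).

B is a spool: two coaxial disc flanges of radius 110 mm and thickness 25 mm, joined by a core cylinder of radius 34 mm and height 197 mm. The lower flange rests on z = 0 and the three cylinders share a vertical axis.

The spool is on top of the stool.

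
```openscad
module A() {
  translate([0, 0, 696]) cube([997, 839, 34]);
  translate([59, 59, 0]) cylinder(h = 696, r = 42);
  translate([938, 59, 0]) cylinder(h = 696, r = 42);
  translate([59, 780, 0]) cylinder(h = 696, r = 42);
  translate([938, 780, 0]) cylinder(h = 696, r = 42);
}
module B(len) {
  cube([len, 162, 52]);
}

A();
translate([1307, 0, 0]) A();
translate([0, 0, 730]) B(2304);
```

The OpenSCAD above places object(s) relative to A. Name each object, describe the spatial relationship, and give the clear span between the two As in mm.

Second table starts at x = 1307; first ends at x = 997; clear span = 1307 − 997 = 310 mm.

A is a table. B is a beam. A beam spans the tops of two tables. The clear span between the two tables is 310 mm.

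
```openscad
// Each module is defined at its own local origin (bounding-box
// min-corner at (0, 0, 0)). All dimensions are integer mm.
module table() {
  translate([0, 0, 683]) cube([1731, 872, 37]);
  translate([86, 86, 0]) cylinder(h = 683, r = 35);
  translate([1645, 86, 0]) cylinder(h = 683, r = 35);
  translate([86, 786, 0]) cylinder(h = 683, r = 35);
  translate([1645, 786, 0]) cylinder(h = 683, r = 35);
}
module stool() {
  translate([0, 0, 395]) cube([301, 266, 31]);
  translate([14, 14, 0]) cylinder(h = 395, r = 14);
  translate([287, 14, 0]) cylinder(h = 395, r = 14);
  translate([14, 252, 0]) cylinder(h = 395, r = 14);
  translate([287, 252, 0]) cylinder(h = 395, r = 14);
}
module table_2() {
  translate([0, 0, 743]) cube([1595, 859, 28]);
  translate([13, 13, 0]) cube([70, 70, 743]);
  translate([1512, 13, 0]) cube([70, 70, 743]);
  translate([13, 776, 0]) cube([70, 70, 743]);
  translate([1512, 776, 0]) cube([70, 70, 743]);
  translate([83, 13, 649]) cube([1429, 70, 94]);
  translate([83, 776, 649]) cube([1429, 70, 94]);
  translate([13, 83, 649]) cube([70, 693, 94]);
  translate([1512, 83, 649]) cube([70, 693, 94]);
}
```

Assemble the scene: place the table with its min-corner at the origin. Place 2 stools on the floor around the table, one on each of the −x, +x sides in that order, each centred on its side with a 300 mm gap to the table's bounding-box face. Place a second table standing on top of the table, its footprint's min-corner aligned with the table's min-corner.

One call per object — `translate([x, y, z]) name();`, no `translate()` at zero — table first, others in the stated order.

table();
translate([-601, 303, 0]) stool();
translate([2031, 303, 0]) stool();
translate([0, 0, 720]) table_2();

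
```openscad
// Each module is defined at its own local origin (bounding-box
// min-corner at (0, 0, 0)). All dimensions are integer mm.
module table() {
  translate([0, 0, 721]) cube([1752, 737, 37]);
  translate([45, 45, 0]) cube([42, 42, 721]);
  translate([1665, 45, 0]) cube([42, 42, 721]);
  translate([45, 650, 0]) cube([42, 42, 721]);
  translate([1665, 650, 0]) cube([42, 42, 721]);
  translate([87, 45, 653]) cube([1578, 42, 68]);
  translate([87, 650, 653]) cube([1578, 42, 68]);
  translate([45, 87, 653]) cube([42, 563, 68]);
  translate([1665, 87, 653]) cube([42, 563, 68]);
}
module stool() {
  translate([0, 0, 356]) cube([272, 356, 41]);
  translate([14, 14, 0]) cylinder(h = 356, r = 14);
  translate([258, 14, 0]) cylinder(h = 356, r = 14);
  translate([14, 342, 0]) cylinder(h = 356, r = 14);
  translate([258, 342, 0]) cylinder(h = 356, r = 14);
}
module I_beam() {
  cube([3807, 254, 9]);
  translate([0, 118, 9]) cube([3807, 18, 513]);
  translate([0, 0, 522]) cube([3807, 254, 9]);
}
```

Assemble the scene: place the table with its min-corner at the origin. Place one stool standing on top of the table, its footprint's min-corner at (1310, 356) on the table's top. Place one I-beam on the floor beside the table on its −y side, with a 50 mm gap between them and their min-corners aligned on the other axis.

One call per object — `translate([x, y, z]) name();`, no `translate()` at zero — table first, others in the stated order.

table();
translate([1310, 356, 758]) stool();
translate([0, -304, 0]) I_beam();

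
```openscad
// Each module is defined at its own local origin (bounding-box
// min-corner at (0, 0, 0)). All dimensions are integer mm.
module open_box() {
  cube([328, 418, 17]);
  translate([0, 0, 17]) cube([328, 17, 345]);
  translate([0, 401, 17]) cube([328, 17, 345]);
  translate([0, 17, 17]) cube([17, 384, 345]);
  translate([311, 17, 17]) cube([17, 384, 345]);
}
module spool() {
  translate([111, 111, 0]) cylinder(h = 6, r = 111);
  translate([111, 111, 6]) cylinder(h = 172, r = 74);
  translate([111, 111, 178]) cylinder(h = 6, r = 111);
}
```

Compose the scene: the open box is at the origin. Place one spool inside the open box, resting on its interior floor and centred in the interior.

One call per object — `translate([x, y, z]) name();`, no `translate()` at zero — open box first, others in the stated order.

open_box();
translate([53, 98, 17]) spool();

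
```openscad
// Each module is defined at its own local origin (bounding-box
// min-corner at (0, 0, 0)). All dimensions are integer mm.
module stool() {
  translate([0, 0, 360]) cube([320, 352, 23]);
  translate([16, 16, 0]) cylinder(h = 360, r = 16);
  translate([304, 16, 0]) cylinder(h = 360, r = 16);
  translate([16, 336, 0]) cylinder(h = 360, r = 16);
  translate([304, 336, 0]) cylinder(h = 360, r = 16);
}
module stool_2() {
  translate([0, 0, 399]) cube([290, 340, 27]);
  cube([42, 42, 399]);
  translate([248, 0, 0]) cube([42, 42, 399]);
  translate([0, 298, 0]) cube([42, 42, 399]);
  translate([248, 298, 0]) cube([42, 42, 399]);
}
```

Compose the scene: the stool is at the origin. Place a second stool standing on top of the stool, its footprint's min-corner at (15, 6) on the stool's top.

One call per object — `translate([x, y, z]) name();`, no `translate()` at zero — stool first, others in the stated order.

stool();
translate([15, 6, 383]) stool_2();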